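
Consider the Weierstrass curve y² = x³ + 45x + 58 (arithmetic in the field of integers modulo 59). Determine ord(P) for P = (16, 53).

2P: tangent at (16, 53): λ = (3·16² + 45)/(2·53) ≡ 46/47. 47⁻¹ ≡ 54 (mod 59) since 47·54 = 2538 ≡ 1, so λ ≡ 46·54 ≡ 6.
  x = λ² - 16 - 16 = 36 - 32 ≡ 4; y = λ·(16 - 4) - 53 ≡ 19. → (4, 19)
3P: (4, 19) + (16, 53). λ = (53 - 19)/(16 - 4) ≡ 34/12 mod 59. 12⁻¹ ≡ 5 (mod 59), so λ ≡ 52.
  x = λ² - 4 - 16 = 2704 - 20 ≡ 29; y = λ·(4 - 29) - 19 ≡ 38. → (29, 38)
4P: (29, 38) + (16, 53). λ = (53 - 38)/(16 - 29) ≡ 15/46 mod 59. 46⁻¹ ≡ 9 (mod 59) since 46·9 = 414 ≡ 1, so λ ≡ 17.
  x = λ² - 29 - 16 = 289 - 45 ≡ 8; y = λ·(29 - 8) - 38 ≡ 24. → (8, 24)
5P: (8, 24) + (16, 53). λ = (53 - 24)/(16 - 8) ≡ 29/8 mod 59. 8⁻¹ ≡ 37 (mod 59) since 8·37 = 296 ≡ 1, so λ ≡ 11.
  x = λ² - 8 - 16 = 121 - 24 ≡ 38; y = λ·(8 - 38) - 24 ≡ 0. → (38, 0)
6P: (38, 0) + (16, 53). λ = (53 - 0)/(16 - 38) ≡ 53/37 mod 59. 37⁻¹ ≡ 8 (mod 59), so λ ≡ 11.
  x = λ² - 38 - 16 = 121 - 54 ≡ 8; y = λ·(38 - 8) - 0 ≡ 35. → (8, 35)
7P: (8, 35) + (16, 53). λ = (53 - 35)/(16 - 8) ≡ 18/8 mod 59. 8⁻¹ ≡ 37 (mod 59) since 8·37 = 296 ≡ 1, so λ ≡ 17.
  x = λ² - 8 - 16 = 289 - 24 ≡ 29; y = λ·(8 - 29) - 35 ≡ 21. → (29, 21)
8P: (29, 21) + (16, 53). λ = (53 - 21)/(16 - 29) ≡ 32/46 mod 59. 46⁻¹ ≡ 9 (mod 59), so λ ≡ 52.
  x = λ² - 29 - 16 = 2704 - 45 ≡ 4; y = λ·(29 - 4) - 21 ≡ 40. → (4, 40)
9P: (4, 40) + (16, 53). λ = (53 - 40)/(16 - 4) ≡ 13/12 mod 59. 12⁻¹ ≡ 5 (mod 59), so λ ≡ 6.
  x = λ² - 4 - 16 = 36 - 20 ≡ 16; y = λ·(4 - 16) - 40 ≡ 6. → (16, 6)
10P: (16, 6) + (16, 53): same x and y₁ ≡ -y₂, so the sum is 𝒪.
10P = 𝒪, so the order is 10.

10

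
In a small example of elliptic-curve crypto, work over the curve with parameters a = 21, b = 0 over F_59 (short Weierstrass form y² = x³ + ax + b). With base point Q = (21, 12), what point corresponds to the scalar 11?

(21, 12)

Double-and-add on 11 = (1011)₂. Start with Q = (21, 12) for the leading 1-bit.
double: tangent at (21, 12): λ = (3·21² + 21)/(2·12) ≡ 46/24. 24⁻¹ ≡ 32 (mod 59), so λ ≡ 46·32 ≡ 56.
  x = λ² - 21 - 21 = 3136 - 42 ≡ 26; y = λ·(21 - 26) - 12 ≡ 3. → (26, 3)
double: tangent at (26, 3): λ = (3·26² + 21)/(2·3) ≡ 43/6. 6⁻¹ ≡ 10 (mod 59), so λ ≡ 43·10 ≡ 17.
  x = λ² - 26 - 26 = 289 - 52 ≡ 1; y = λ·(26 - 1) - 3 ≡ 9. → (1, 9)
add Q: (1, 9) + (21, 12). λ = (12 - 9)/(21 - 1) ≡ 3/20 mod 59. 20⁻¹ ≡ 3 (mod 59), so λ ≡ 9.
  x = λ² - 1 - 21 = 81 - 22 ≡ 0; y = λ·(1 - 0) - 9 ≡ 0. → (0, 0)
double: (0, 0) + (0, 0): same x and y₁ ≡ -y₂, so the sum is ∞.
add Q: ∞ + (21, 12) = (21, 12) (identity).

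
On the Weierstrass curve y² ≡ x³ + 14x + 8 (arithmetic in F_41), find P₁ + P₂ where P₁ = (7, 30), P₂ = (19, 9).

(36, 31)

(7, 30) + (19, 9). λ = (9 - 30)/(19 - 7) ≡ 20/12 mod 41. 12⁻¹ ≡ 24 (mod 41), so λ ≡ 29.
  x = λ² - 7 - 19 = 841 - 26 ≡ 36; y = λ·(7 - 36) - 30 ≡ 31. → (36, 31)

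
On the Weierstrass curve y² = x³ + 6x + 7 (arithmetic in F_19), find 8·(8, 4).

O

Write G = (8, 4).
Double-and-add on 8 = (1000)₂. Start with G = (8, 4) for the leading 1-bit.
double: tangent at (8, 4): λ = (3·8² + 6)/(2·4) ≡ 8/8. 8⁻¹ ≡ 12 (mod 19), so λ ≡ 8·12 ≡ 1.
  x = λ² - 8 - 8 = 1 - 16 ≡ 4; y = λ·(8 - 4) - 4 ≡ 0. → (4, 0)
double: (4, 0) + (4, 0): same x and y₁ ≡ -y₂, so the sum is the point at infinity.
double: the point at infinity + the point at infinity = the point at infinity (identity).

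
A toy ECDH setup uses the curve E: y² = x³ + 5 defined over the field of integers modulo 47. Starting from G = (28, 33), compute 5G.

Repeated addition: build up to 5G.
2G: tangent at (28, 33): λ = (3·28² + 0)/(2·33) ≡ 2/19. 19⁻¹ ≡ 5 (mod 47), so λ ≡ 2·5 ≡ 10.
  x = λ² - 28 - 28 = 100 - 56 ≡ 44; y = λ·(28 - 44) - 33 ≡ 42. → (44, 42)
3G: (44, 42) + (28, 33). λ = (33 - 42)/(28 - 44) ≡ 38/31 mod 47. 31⁻¹ ≡ 44 (mod 47), so λ ≡ 27.
  x = λ² - 44 - 28 = 729 - 72 ≡ 46; y = λ·(44 - 46) - 42 ≡ 45. → (46, 45)
4G: (46, 45) + (28, 33). λ = (33 - 45)/(28 - 46) ≡ 35/29 mod 47. 29⁻¹ ≡ 13 (mod 47) since 29·13 = 377 ≡ 1, so λ ≡ 32.
  x = λ² - 46 - 28 = 1024 - 74 ≡ 10; y = λ·(46 - 10) - 45 ≡ 26. → (10, 26)
5G: (10, 26) + (28, 33). λ = (33 - 26)/(28 - 10) ≡ 7/18 mod 47. 18⁻¹ ≡ 34 (mod 47), so λ ≡ 3.
  x = λ² - 10 - 28 = 9 - 38 ≡ 18; y = λ·(10 - 18) - 26 ≡ 44. → (18, 44)

(18, 44)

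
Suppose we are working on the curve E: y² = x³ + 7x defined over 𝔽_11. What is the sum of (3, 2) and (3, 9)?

The two points share x = 3 and their y-coordinates satisfy 2 + 9 ≡ 0 (mod 11), so they are inverses. Their sum is ∞.

O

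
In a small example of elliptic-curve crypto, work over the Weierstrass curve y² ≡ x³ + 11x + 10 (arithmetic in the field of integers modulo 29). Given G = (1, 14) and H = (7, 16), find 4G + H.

First 4G:
Repeated addition: build up to 4G.
2G: tangent at (1, 14): λ = (3·1² + 11)/(2·14) ≡ 14/28. 28⁻¹ ≡ 28 (mod 29) since 28·28 = 784 ≡ 1, so λ ≡ 14·28 ≡ 15.
  x = λ² - 1 - 1 = 225 - 2 ≡ 20; y = λ·(1 - 20) - 14 ≡ 20. → (20, 20)
3G: (20, 20) + (1, 14). λ = (14 - 20)/(1 - 20) ≡ 23/10 mod 29. 10⁻¹ ≡ 3 (mod 29), so λ ≡ 11.
  x = λ² - 20 - 1 = 121 - 21 ≡ 13; y = λ·(20 - 13) - 20 ≡ 28. → (13, 28)
4G: (13, 28) + (1, 14). λ = (14 - 28)/(1 - 13) ≡ 15/17 mod 29. 17⁻¹ ≡ 12 (mod 29) since 17·12 = 204 ≡ 1, so λ ≡ 6.
  x = λ² - 13 - 1 = 36 - 14 ≡ 22; y = λ·(13 - 22) - 28 ≡ 5. → (22, 5)
4G = (22, 5).
Finally 4G + H:
(22, 5) + (7, 16). λ = (16 - 5)/(7 - 22) ≡ 11/14 mod 29. 14⁻¹ ≡ 27 (mod 29) since 14·27 = 378 ≡ 1, so λ ≡ 7.
  x = λ² - 22 - 7 = 49 - 29 ≡ 20; y = λ·(22 - 20) - 5 ≡ 9. → (20, 9)

(20, 9)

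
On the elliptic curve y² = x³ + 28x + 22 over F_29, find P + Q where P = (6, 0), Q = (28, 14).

(6, 0) + (28, 14). λ = (14 - 0)/(28 - 6) ≡ 14/22 mod 29. 22⁻¹ ≡ 4 (mod 29), so λ ≡ 27.
  x = λ² - 6 - 28 = 729 - 34 ≡ 28; y = λ·(6 - 28) - 0 ≡ 15. → (28, 15)

(28, 15)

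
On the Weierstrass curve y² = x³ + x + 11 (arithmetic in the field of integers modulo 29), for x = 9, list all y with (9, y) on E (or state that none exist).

13, 16

x³ + 1x + 11 = 749 ≡ 24 (mod 29).
Square roots of 24 mod 29: 13 and 16 (since 13² = 169 ≡ 24).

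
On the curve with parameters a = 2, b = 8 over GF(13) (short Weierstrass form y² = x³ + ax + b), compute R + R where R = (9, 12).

(9, 1)

tangent at (9, 12): λ = (3·9² + 2)/(2·12) ≡ 11/11. 11⁻¹ ≡ 6 (mod 13), so λ ≡ 11·6 ≡ 1.
  x = λ² - 9 - 9 = 1 - 18 ≡ 9; y = λ·(9 - 9) - 12 ≡ 1. → (9, 1)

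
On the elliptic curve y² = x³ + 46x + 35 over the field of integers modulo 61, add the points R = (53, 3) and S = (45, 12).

(53, 3) + (45, 12). λ = (12 - 3)/(45 - 53) ≡ 9/53 mod 61. 53⁻¹ ≡ 38 (mod 61), so λ ≡ 37.
  x = λ² - 53 - 45 = 1369 - 98 ≡ 51; y = λ·(53 - 51) - 3 ≡ 10. → (51, 10)

(51, 10)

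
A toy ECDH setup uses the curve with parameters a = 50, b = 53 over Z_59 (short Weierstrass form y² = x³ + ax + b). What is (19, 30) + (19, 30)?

tangent at (19, 30): λ = (3·19² + 50)/(2·30) ≡ 12/1. 1⁻¹ ≡ 1 (mod 59), so λ ≡ 12·1 ≡ 12.
  x = λ² - 19 - 19 = 144 - 38 ≡ 47; y = λ·(19 - 47) - 30 ≡ 47. → (47, 47)

(47, 47)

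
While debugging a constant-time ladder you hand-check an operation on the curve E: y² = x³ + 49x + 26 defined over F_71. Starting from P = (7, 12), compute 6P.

(64, 11)

Repeated addition: build up to 6P.
2P: tangent at (7, 12): λ = (3·7² + 49)/(2·12) ≡ 54/24. 24⁻¹ ≡ 3 (mod 71), so λ ≡ 54·3 ≡ 20.
  x = λ² - 7 - 7 = 400 - 14 ≡ 31; y = λ·(7 - 31) - 12 ≡ 5. → (31, 5)
3P: (31, 5) + (7, 12). λ = (12 - 5)/(7 - 31) ≡ 7/47 mod 71. 47⁻¹ ≡ 68 (mod 71), so λ ≡ 50.
  x = λ² - 31 - 7 = 2500 - 38 ≡ 48; y = λ·(31 - 48) - 5 ≡ 68. → (48, 68)
4P: (48, 68) + (7, 12). λ = (12 - 68)/(7 - 48) ≡ 15/30 mod 71. 30⁻¹ ≡ 45 (mod 71), so λ ≡ 36.
  x = λ² - 48 - 7 = 1296 - 55 ≡ 34; y = λ·(48 - 34) - 68 ≡ 10. → (34, 10)
5P: (34, 10) + (7, 12). λ = (12 - 10)/(7 - 34) ≡ 2/44 mod 71. 44⁻¹ ≡ 21 (mod 71) since 44·21 = 924 ≡ 1, so λ ≡ 42.
  x = λ² - 34 - 7 = 1764 - 41 ≡ 19; y = λ·(34 - 19) - 10 ≡ 52. → (19, 52)
6P: (19, 52) + (7, 12). λ = (12 - 52)/(7 - 19) ≡ 31/59 mod 71. 59⁻¹ ≡ 65 (mod 71), so λ ≡ 27.
  x = λ² - 19 - 7 = 729 - 26 ≡ 64; y = λ·(19 - 64) - 52 ≡ 11. → (64, 11)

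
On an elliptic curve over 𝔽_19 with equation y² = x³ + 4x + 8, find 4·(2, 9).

Write P = (2, 9).
Repeated addition: build up to 4P.
2P: tangent at (2, 9): λ = (3·2² + 4)/(2·9) ≡ 16/18. 18⁻¹ ≡ 18 (mod 19), so λ ≡ 16·18 ≡ 3.
  x = λ² - 2 - 2 = 9 - 4 ≡ 5; y = λ·(2 - 5) - 9 ≡ 1. → (5, 1)
3P: (5, 1) + (2, 9). λ = (9 - 1)/(2 - 5) ≡ 8/16 mod 19. 16⁻¹ ≡ 6 (mod 19), so λ ≡ 10.
  x = λ² - 5 - 2 = 100 - 7 ≡ 17; y = λ·(5 - 17) - 1 ≡ 12. → (17, 12)
4P: (17, 12) + (2, 9). λ = (9 - 12)/(2 - 17) ≡ 16/4 mod 19. 4⁻¹ ≡ 5 (mod 19), so λ ≡ 4.
  x = λ² - 17 - 2 = 16 - 19 ≡ 16; y = λ·(17 - 16) - 12 ≡ 11. → (16, 11)

(16, 11)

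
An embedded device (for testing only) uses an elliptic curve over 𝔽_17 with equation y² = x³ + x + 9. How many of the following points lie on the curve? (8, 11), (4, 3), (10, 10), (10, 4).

3

(8, 11): 11² ≡ 2, rhs ≡ 2 → on.
(4, 3): 3² ≡ 9, rhs ≡ 9 → on.
(10, 10): 10² ≡ 15, rhs ≡ 16 → off.
(10, 4): 4² ≡ 16, rhs ≡ 16 → on.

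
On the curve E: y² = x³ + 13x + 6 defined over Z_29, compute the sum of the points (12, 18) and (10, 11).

(12, 11)

(12, 18) + (10, 11). λ = (11 - 18)/(10 - 12) ≡ 22/27 mod 29. 27⁻¹ ≡ 14 (mod 29), so λ ≡ 18.
  x = λ² - 12 - 10 = 324 - 22 ≡ 12; y = λ·(12 - 12) - 18 ≡ 11. → (12, 11)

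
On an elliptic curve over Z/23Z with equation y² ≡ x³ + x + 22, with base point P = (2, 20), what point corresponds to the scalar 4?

(8, 17)

Double-and-add on 4 = (100)₂. Start with P = (2, 20) for the leading 1-bit.
double: tangent at (2, 20): λ = (3·2² + 1)/(2·20) ≡ 13/17. 17⁻¹ ≡ 19 (mod 23), so λ ≡ 13·19 ≡ 17.
  x = λ² - 2 - 2 = 289 - 4 ≡ 9; y = λ·(2 - 9) - 20 ≡ 22. → (9, 22)
double: tangent at (9, 22): λ = (3·9² + 1)/(2·22) ≡ 14/21. 21⁻¹ ≡ 11 (mod 23), so λ ≡ 14·11 ≡ 16.
  x = λ² - 9 - 9 = 256 - 18 ≡ 8; y = λ·(9 - 8) - 22 ≡ 17. → (8, 17)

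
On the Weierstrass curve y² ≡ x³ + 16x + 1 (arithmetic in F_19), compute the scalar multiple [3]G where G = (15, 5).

(6, 16)

Repeated addition: build up to 3G.
2G: tangent at (15, 5): λ = (3·15² + 16)/(2·5) ≡ 7/10. 10⁻¹ ≡ 2 (mod 19), so λ ≡ 7·2 ≡ 14.
  x = λ² - 15 - 15 = 196 - 30 ≡ 14; y = λ·(15 - 14) - 5 ≡ 9. → (14, 9)
3G: (14, 9) + (15, 5). λ = (5 - 9)/(15 - 14) ≡ 15/1 mod 19. 1⁻¹ ≡ 1 (mod 19), so λ ≡ 15.
  x = λ² - 14 - 15 = 225 - 29 ≡ 6; y = λ·(14 - 6) - 9 ≡ 16. → (6, 16)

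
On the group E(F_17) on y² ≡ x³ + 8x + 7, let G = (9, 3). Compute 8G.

Double-and-add on 8 = (1000)₂. Start with G = (9, 3) for the leading 1-bit.
double: tangent at (9, 3): λ = (3·9² + 8)/(2·3) ≡ 13/6. 6⁻¹ ≡ 3 (mod 17), so λ ≡ 13·3 ≡ 5.
  x = λ² - 9 - 9 = 25 - 18 ≡ 7; y = λ·(9 - 7) - 3 ≡ 7. → (7, 7)
double: tangent at (7, 7): λ = (3·7² + 8)/(2·7) ≡ 2/14. 14⁻¹ ≡ 11 (mod 17) since 14·11 = 154 ≡ 1, so λ ≡ 2·11 ≡ 5.
  x = λ² - 7 - 7 = 25 - 14 ≡ 11; y = λ·(7 - 11) - 7 ≡ 7. → (11, 7)
double: tangent at (11, 7): λ = (3·11² + 8)/(2·7) ≡ 14/14. 14⁻¹ ≡ 11 (mod 17), so λ ≡ 14·11 ≡ 1.
  x = λ² - 11 - 11 = 1 - 22 ≡ 13; y = λ·(11 - 13) - 7 ≡ 8. → (13, 8)

(13, 8)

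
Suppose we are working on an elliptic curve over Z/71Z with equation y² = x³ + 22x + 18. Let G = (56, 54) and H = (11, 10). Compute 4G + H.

First 4G:
Repeated addition: build up to 4G.
2G: tangent at (56, 54): λ = (3·56² + 22)/(2·54) ≡ 58/37. 37⁻¹ ≡ 48 (mod 71), so λ ≡ 58·48 ≡ 15.
  x = λ² - 56 - 56 = 225 - 112 ≡ 42; y = λ·(56 - 42) - 54 ≡ 14. → (42, 14)
3G: (42, 14) + (56, 54). λ = (54 - 14)/(56 - 42) ≡ 40/14 mod 71. 14⁻¹ ≡ 66 (mod 71) since 14·66 = 924 ≡ 1, so λ ≡ 13.
  x = λ² - 42 - 56 = 169 - 98 ≡ 0; y = λ·(42 - 0) - 14 ≡ 35. → (0, 35)
4G: (0, 35) + (56, 54). λ = (54 - 35)/(56 - 0) ≡ 19/56 mod 71. 56⁻¹ ≡ 52 (mod 71), so λ ≡ 65.
  x = λ² - 0 - 56 = 4225 - 56 ≡ 51; y = λ·(0 - 51) - 35 ≡ 58. → (51, 58)
4G = (51, 58).
Finally 4G + H:
(51, 58) + (11, 10). λ = (10 - 58)/(11 - 51) ≡ 23/31 mod 71. 31⁻¹ ≡ 55 (mod 71), so λ ≡ 58.
  x = λ² - 51 - 11 = 3364 - 62 ≡ 36; y = λ·(51 - 36) - 58 ≡ 31. → (36, 31)

(36, 31)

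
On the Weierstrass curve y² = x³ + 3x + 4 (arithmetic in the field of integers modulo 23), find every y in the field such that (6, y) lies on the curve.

10, 13

x³ + 3x + 4 = 238 ≡ 8 (mod 23).
Square roots of 8 mod 23: 10 and 13 (since 10² = 100 ≡ 8).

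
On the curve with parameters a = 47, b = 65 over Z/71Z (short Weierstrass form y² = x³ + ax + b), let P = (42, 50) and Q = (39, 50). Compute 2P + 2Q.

(40, 46)

First 2P:
Repeated addition: build up to 2P.
2P: tangent at (42, 50): λ = (3·42² + 47)/(2·50) ≡ 14/29. 29⁻¹ ≡ 49 (mod 71), so λ ≡ 14·49 ≡ 47.
  x = λ² - 42 - 42 = 2209 - 84 ≡ 66; y = λ·(42 - 66) - 50 ≡ 29. → (66, 29)
2P = (66, 29).
Next 2Q:
Repeated addition: build up to 2Q.
2Q: tangent at (39, 50): λ = (3·39² + 47)/(2·50) ≡ 66/29. 29⁻¹ ≡ 49 (mod 71), so λ ≡ 66·49 ≡ 39.
  x = λ² - 39 - 39 = 1521 - 78 ≡ 23; y = λ·(39 - 23) - 50 ≡ 6. → (23, 6)
2Q = (23, 6).
Finally 2P + 2Q:
(66, 29) + (23, 6). λ = (6 - 29)/(23 - 66) ≡ 48/28 mod 71. 28⁻¹ ≡ 33 (mod 71) since 28·33 = 924 ≡ 1, so λ ≡ 22.
  x = λ² - 66 - 23 = 484 - 89 ≡ 40; y = λ·(66 - 40) - 29 ≡ 46. → (40, 46)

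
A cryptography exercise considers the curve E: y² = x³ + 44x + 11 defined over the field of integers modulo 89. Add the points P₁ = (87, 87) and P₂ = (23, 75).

(87, 87) + (23, 75). λ = (75 - 87)/(23 - 87) ≡ 77/25 mod 89. 25⁻¹ ≡ 57 (mod 89) since 25·57 = 1425 ≡ 1, so λ ≡ 28.
  x = λ² - 87 - 23 = 784 - 110 ≡ 51; y = λ·(87 - 51) - 87 ≡ 31. → (51, 31)

(51, 31)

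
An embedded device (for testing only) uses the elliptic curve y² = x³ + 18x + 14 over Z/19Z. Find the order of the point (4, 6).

2P: tangent at (4, 6): λ = (3·4² + 18)/(2·6) ≡ 9/12. 12⁻¹ ≡ 8 (mod 19) since 12·8 = 96 ≡ 1, so λ ≡ 9·8 ≡ 15.
  x = λ² - 4 - 4 = 225 - 8 ≡ 8; y = λ·(4 - 8) - 6 ≡ 10. → (8, 10)
3P: (8, 10) + (4, 6). λ = (6 - 10)/(4 - 8) ≡ 15/15 mod 19. 15⁻¹ ≡ 14 (mod 19), so λ ≡ 1.
  x = λ² - 8 - 4 = 1 - 12 ≡ 8; y = λ·(8 - 8) - 10 ≡ 9. → (8, 9)
4P: (8, 9) + (4, 6). λ = (6 - 9)/(4 - 8) ≡ 16/15 mod 19. 15⁻¹ ≡ 14 (mod 19), so λ ≡ 15.
  x = λ² - 8 - 4 = 225 - 12 ≡ 4; y = λ·(8 - 4) - 9 ≡ 13. → (4, 13)
5P: (4, 13) + (4, 6): same x and y₁ ≡ -y₂, so the sum is 𝒪.
5P = 𝒪, so the order is 5.

5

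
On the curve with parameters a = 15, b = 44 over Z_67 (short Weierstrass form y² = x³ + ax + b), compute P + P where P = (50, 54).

(43, 59)

tangent at (50, 54): λ = (3·50² + 15)/(2·54) ≡ 11/41. 41⁻¹ ≡ 18 (mod 67), so λ ≡ 11·18 ≡ 64.
  x = λ² - 50 - 50 = 4096 - 100 ≡ 43; y = λ·(50 - 43) - 54 ≡ 59. → (43, 59)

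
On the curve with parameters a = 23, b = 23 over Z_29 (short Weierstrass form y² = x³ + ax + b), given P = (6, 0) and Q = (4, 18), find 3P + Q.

(13, 5)

First 3P:
Repeated addition: build up to 3P.
2P: (6, 0) + (6, 0): same x and y₁ ≡ -y₂, so the sum is O.
3P: O + (6, 0) = (6, 0) (identity).
3P = (6, 0).
Finally 3P + Q:
(6, 0) + (4, 18). λ = (18 - 0)/(4 - 6) ≡ 18/27 mod 29. 27⁻¹ ≡ 14 (mod 29), so λ ≡ 20.
  x = λ² - 6 - 4 = 400 - 10 ≡ 13; y = λ·(6 - 13) - 0 ≡ 5. → (13, 5)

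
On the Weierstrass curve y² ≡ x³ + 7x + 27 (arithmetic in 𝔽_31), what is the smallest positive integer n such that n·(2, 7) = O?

11

2P: tangent at (2, 7): λ = (3·2² + 7)/(2·7) ≡ 19/14. 14⁻¹ ≡ 20 (mod 31) since 14·20 = 280 ≡ 1, so λ ≡ 19·20 ≡ 8.
  x = λ² - 2 - 2 = 64 - 4 ≡ 29; y = λ·(2 - 29) - 7 ≡ 25. → (29, 25)
3P: (29, 25) + (2, 7). λ = (7 - 25)/(2 - 29) ≡ 13/4 mod 31. 4⁻¹ ≡ 8 (mod 31), so λ ≡ 11.
  x = λ² - 29 - 2 = 121 - 31 ≡ 28; y = λ·(29 - 28) - 25 ≡ 17. → (28, 17)
4P: (28, 17) + (2, 7). λ = (7 - 17)/(2 - 28) ≡ 21/5 mod 31. 5⁻¹ ≡ 25 (mod 31) since 5·25 = 125 ≡ 1, so λ ≡ 29.
  x = λ² - 28 - 2 = 841 - 30 ≡ 5; y = λ·(28 - 5) - 17 ≡ 30. → (5, 30)
5P: (5, 30) + (2, 7). λ = (7 - 30)/(2 - 5) ≡ 8/28 mod 31. 28⁻¹ ≡ 10 (mod 31), so λ ≡ 18.
  x = λ² - 5 - 2 = 324 - 7 ≡ 7; y = λ·(5 - 7) - 30 ≡ 27. → (7, 27)
6P: (7, 27) + (2, 7). λ = (7 - 27)/(2 - 7) ≡ 11/26 mod 31. 26⁻¹ ≡ 6 (mod 31), so λ ≡ 4.
  x = λ² - 7 - 2 = 16 - 9 ≡ 7; y = λ·(7 - 7) - 27 ≡ 4. → (7, 4)
7P: (7, 4) + (2, 7). λ = (7 - 4)/(2 - 7) ≡ 3/26 mod 31. 26⁻¹ ≡ 6 (mod 31), so λ ≡ 18.
  x = λ² - 7 - 2 = 324 - 9 ≡ 5; y = λ·(7 - 5) - 4 ≡ 1. → (5, 1)
8P: (5, 1) + (2, 7). λ = (7 - 1)/(2 - 5) ≡ 6/28 mod 31. 28⁻¹ ≡ 10 (mod 31), so λ ≡ 29.
  x = λ² - 5 - 2 = 841 - 7 ≡ 28; y = λ·(5 - 28) - 1 ≡ 14. → (28, 14)
9P: (28, 14) + (2, 7). λ = (7 - 14)/(2 - 28) ≡ 24/5 mod 31. 5⁻¹ ≡ 25 (mod 31) since 5·25 = 125 ≡ 1, so λ ≡ 11.
  x = λ² - 28 - 2 = 121 - 30 ≡ 29; y = λ·(28 - 29) - 14 ≡ 6. → (29, 6)
10P: (29, 6) + (2, 7). λ = (7 - 6)/(2 - 29) ≡ 1/4 mod 31. 4⁻¹ ≡ 8 (mod 31) since 4·8 = 32 ≡ 1, so λ ≡ 8.
  x = λ² - 29 - 2 = 64 - 31 ≡ 2; y = λ·(29 - 2) - 6 ≡ 24. → (2, 24)
11P: (2, 24) + (2, 7): same x and y₁ ≡ -y₂, so the sum is O.
11P = O, so the order is 11.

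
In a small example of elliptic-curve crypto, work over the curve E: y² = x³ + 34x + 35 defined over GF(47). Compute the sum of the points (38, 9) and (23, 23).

(4, 0)

(38, 9) + (23, 23). λ = (23 - 9)/(23 - 38) ≡ 14/32 mod 47. 32⁻¹ ≡ 25 (mod 47) since 32·25 = 800 ≡ 1, so λ ≡ 21.
  x = λ² - 38 - 23 = 441 - 61 ≡ 4; y = λ·(38 - 4) - 9 ≡ 0. → (4, 0)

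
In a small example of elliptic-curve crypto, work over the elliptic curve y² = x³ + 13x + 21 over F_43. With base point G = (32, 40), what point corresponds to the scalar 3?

(17, 34)

Repeated addition: build up to 3G.
2G: tangent at (32, 40): λ = (3·32² + 13)/(2·40) ≡ 32/37. 37⁻¹ ≡ 7 (mod 43), so λ ≡ 32·7 ≡ 9.
  x = λ² - 32 - 32 = 81 - 64 ≡ 17; y = λ·(32 - 17) - 40 ≡ 9. → (17, 9)
3G: (17, 9) + (32, 40). λ = (40 - 9)/(32 - 17) ≡ 31/15 mod 43. 15⁻¹ ≡ 23 (mod 43), so λ ≡ 25.
  x = λ² - 17 - 32 = 625 - 49 ≡ 17; y = λ·(17 - 17) - 9 ≡ 34. → (17, 34)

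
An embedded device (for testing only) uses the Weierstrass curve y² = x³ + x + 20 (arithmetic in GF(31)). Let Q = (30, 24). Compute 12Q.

Double-and-add on 12 = (1100)₂. Start with Q = (30, 24) for the leading 1-bit.
double: tangent at (30, 24): λ = (3·30² + 1)/(2·24) ≡ 4/17. 17⁻¹ ≡ 11 (mod 31) since 17·11 = 187 ≡ 1, so λ ≡ 4·11 ≡ 13.
  x = λ² - 30 - 30 = 169 - 60 ≡ 16; y = λ·(30 - 16) - 24 ≡ 3. → (16, 3)
add Q: (16, 3) + (30, 24). λ = (24 - 3)/(30 - 16) ≡ 21/14 mod 31. 14⁻¹ ≡ 20 (mod 31), so λ ≡ 17.
  x = λ² - 16 - 30 = 289 - 46 ≡ 26; y = λ·(16 - 26) - 3 ≡ 13. → (26, 13)
double: tangent at (26, 13): λ = (3·26² + 1)/(2·13) ≡ 14/26. 26⁻¹ ≡ 6 (mod 31), so λ ≡ 14·6 ≡ 22.
  x = λ² - 26 - 26 = 484 - 52 ≡ 29; y = λ·(26 - 29) - 13 ≡ 14. → (29, 14)
double: tangent at (29, 14): λ = (3·29² + 1)/(2·14) ≡ 13/28. 28⁻¹ ≡ 10 (mod 31), so λ ≡ 13·10 ≡ 6.
  x = λ² - 29 - 29 = 36 - 58 ≡ 9; y = λ·(29 - 9) - 14 ≡ 13. → (9, 13)

(9, 13)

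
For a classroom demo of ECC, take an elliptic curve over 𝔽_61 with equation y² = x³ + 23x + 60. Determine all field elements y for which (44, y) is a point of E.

none

x³ + 23x + 60 = 86256 ≡ 2 (mod 61).
2 is a non-residue mod 61; no y exists.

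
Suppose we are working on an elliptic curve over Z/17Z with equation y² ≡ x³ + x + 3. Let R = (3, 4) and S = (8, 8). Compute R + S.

(8, 9)

(3, 4) + (8, 8). λ = (8 - 4)/(8 - 3) ≡ 4/5 mod 17. 5⁻¹ ≡ 7 (mod 17), so λ ≡ 11.
  x = λ² - 3 - 8 = 121 - 11 ≡ 8; y = λ·(3 - 8) - 4 ≡ 9. → (8, 9)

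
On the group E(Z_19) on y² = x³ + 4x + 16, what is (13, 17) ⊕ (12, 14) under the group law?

(13, 17) + (12, 14). λ = (14 - 17)/(12 - 13) ≡ 16/18 mod 19. 18⁻¹ ≡ 18 (mod 19) since 18·18 = 324 ≡ 1, so λ ≡ 3.
  x = λ² - 13 - 12 = 9 - 25 ≡ 3; y = λ·(13 - 3) - 17 ≡ 13. → (3, 13)

(3, 13)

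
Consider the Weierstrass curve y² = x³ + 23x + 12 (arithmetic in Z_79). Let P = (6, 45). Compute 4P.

(20, 63)

Double-and-add on 4 = (100)₂. Start with P = (6, 45) for the leading 1-bit.
double: tangent at (6, 45): λ = (3·6² + 23)/(2·45) ≡ 52/11. 11⁻¹ ≡ 36 (mod 79) since 11·36 = 396 ≡ 1, so λ ≡ 52·36 ≡ 55.
  x = λ² - 6 - 6 = 3025 - 12 ≡ 11; y = λ·(6 - 11) - 45 ≡ 75. → (11, 75)
double: tangent at (11, 75): λ = (3·11² + 23)/(2·75) ≡ 70/71. 71⁻¹ ≡ 69 (mod 79) since 71·69 = 4899 ≡ 1, so λ ≡ 70·69 ≡ 11.
  x = λ² - 11 - 11 = 121 - 22 ≡ 20; y = λ·(11 - 20) - 75 ≡ 63. → (20, 63)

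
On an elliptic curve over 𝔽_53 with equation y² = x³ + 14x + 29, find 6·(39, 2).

Write G = (39, 2).
Double-and-add on 6 = (110)₂. Start with G = (39, 2) for the leading 1-bit.
double: tangent at (39, 2): λ = (3·39² + 14)/(2·2) ≡ 19/4. 4⁻¹ ≡ 40 (mod 53), so λ ≡ 19·40 ≡ 18.
  x = λ² - 39 - 39 = 324 - 78 ≡ 34; y = λ·(39 - 34) - 2 ≡ 35. → (34, 35)
add G: (34, 35) + (39, 2). λ = (2 - 35)/(39 - 34) ≡ 20/5 mod 53. 5⁻¹ ≡ 32 (mod 53), so λ ≡ 4.
  x = λ² - 34 - 39 = 16 - 73 ≡ 49; y = λ·(34 - 49) - 35 ≡ 11. → (49, 11)
double: tangent at (49, 11): λ = (3·49² + 14)/(2·11) ≡ 9/22. 22⁻¹ ≡ 41 (mod 53), so λ ≡ 9·41 ≡ 51.
  x = λ² - 49 - 49 = 2601 - 98 ≡ 12; y = λ·(49 - 12) - 11 ≡ 21. → (12, 21)

(12, 21)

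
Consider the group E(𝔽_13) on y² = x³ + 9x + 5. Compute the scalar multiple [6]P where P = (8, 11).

(10, 9)

Double-and-add on 6 = (110)₂. Start with P = (8, 11) for the leading 1-bit.
double: tangent at (8, 11): λ = (3·8² + 9)/(2·11) ≡ 6/9. 9⁻¹ ≡ 3 (mod 13), so λ ≡ 6·3 ≡ 5.
  x = λ² - 8 - 8 = 25 - 16 ≡ 9; y = λ·(8 - 9) - 11 ≡ 10. → (9, 10)
add P: (9, 10) + (8, 11). λ = (11 - 10)/(8 - 9) ≡ 1/12 mod 13. 12⁻¹ ≡ 12 (mod 13), so λ ≡ 12.
  x = λ² - 9 - 8 = 144 - 17 ≡ 10; y = λ·(9 - 10) - 10 ≡ 4. → (10, 4)
double: tangent at (10, 4): λ = (3·10² + 9)/(2·4) ≡ 10/8. 8⁻¹ ≡ 5 (mod 13), so λ ≡ 10·5 ≡ 11.
  x = λ² - 10 - 10 = 121 - 20 ≡ 10; y = λ·(10 - 10) - 4 ≡ 9. → (10, 9)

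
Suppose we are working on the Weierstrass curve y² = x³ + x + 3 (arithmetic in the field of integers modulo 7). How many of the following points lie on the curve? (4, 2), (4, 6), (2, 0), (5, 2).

(4, 2): 2² ≡ 4, rhs ≡ 1 → off.
(4, 6): 6² ≡ 1, rhs ≡ 1 → on.
(2, 0): 0² ≡ 0, rhs ≡ 6 → off.
(5, 2): 2² ≡ 4, rhs ≡ 0 → off.

1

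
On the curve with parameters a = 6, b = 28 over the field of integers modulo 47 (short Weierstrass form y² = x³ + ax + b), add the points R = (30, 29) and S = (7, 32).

(30, 29) + (7, 32). λ = (32 - 29)/(7 - 30) ≡ 3/24 mod 47. 24⁻¹ ≡ 2 (mod 47) since 24·2 = 48 ≡ 1, so λ ≡ 6.
  x = λ² - 30 - 7 = 36 - 37 ≡ 46; y = λ·(30 - 46) - 29 ≡ 16. → (46, 16)

(46, 16)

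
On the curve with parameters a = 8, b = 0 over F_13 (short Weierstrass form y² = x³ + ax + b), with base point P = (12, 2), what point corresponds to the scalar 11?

Repeated addition: build up to 11P.
2P: tangent at (12, 2): λ = (3·12² + 8)/(2·2) ≡ 11/4. 4⁻¹ ≡ 10 (mod 13) since 4·10 = 40 ≡ 1, so λ ≡ 11·10 ≡ 6.
  x = λ² - 12 - 12 = 36 - 24 ≡ 12; y = λ·(12 - 12) - 2 ≡ 11. → (12, 11)
3P: (12, 11) + (12, 2): same x and y₁ ≡ -y₂, so the sum is O.
4P: O + (12, 2) = (12, 2) (identity).
5P: tangent at (12, 2): λ = (3·12² + 8)/(2·2) ≡ 11/4. 4⁻¹ ≡ 10 (mod 13), so λ ≡ 11·10 ≡ 6.
  x = λ² - 12 - 12 = 36 - 24 ≡ 12; y = λ·(12 - 12) - 2 ≡ 11. → (12, 11)
6P: (12, 11) + (12, 2): same x and y₁ ≡ -y₂, so the sum is O.
7P: O + (12, 2) = (12, 2) (identity).
8P: tangent at (12, 2): λ = (3·12² + 8)/(2·2) ≡ 11/4. 4⁻¹ ≡ 10 (mod 13) since 4·10 = 40 ≡ 1, so λ ≡ 11·10 ≡ 6.
  x = λ² - 12 - 12 = 36 - 24 ≡ 12; y = λ·(12 - 12) - 2 ≡ 11. → (12, 11)
9P: (12, 11) + (12, 2): same x and y₁ ≡ -y₂, so the sum is O.
10P: O + (12, 2) = (12, 2) (identity).
11P: tangent at (12, 2): λ = (3·12² + 8)/(2·2) ≡ 11/4. 4⁻¹ ≡ 10 (mod 13), so λ ≡ 11·10 ≡ 6.
  x = λ² - 12 - 12 = 36 - 24 ≡ 12; y = λ·(12 - 12) - 2 ≡ 11. → (12, 11)

(12, 11)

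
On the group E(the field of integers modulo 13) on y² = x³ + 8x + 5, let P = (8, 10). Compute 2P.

tangent at (8, 10): λ = (3·8² + 8)/(2·10) ≡ 5/7. 7⁻¹ ≡ 2 (mod 13), so λ ≡ 5·2 ≡ 10.
  x = λ² - 8 - 8 = 100 - 16 ≡ 6; y = λ·(8 - 6) - 10 ≡ 10. → (6, 10)

(6, 10)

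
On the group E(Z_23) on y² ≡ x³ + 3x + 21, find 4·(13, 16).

(13, 7)

Write Q = (13, 16).
Repeated addition: build up to 4Q.
2Q: tangent at (13, 16): λ = (3·13² + 3)/(2·16) ≡ 4/9. 9⁻¹ ≡ 18 (mod 23), so λ ≡ 4·18 ≡ 3.
  x = λ² - 13 - 13 = 9 - 26 ≡ 6; y = λ·(13 - 6) - 16 ≡ 5. → (6, 5)
3Q: (6, 5) + (13, 16). λ = (16 - 5)/(13 - 6) ≡ 11/7 mod 23. 7⁻¹ ≡ 10 (mod 23), so λ ≡ 18.
  x = λ² - 6 - 13 = 324 - 19 ≡ 6; y = λ·(6 - 6) - 5 ≡ 18. → (6, 18)
4Q: (6, 18) + (13, 16). λ = (16 - 18)/(13 - 6) ≡ 21/7 mod 23. 7⁻¹ ≡ 10 (mod 23) since 7·10 = 70 ≡ 1, so λ ≡ 3.
  x = λ² - 6 - 13 = 9 - 19 ≡ 13; y = λ·(6 - 13) - 18 ≡ 7. → (13, 7)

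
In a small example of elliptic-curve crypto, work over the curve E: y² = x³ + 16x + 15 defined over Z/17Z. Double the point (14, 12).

(8, 3)

tangent at (14, 12): λ = (3·14² + 16)/(2·12) ≡ 9/7. 7⁻¹ ≡ 5 (mod 17), so λ ≡ 9·5 ≡ 11.
  x = λ² - 14 - 14 = 121 - 28 ≡ 8; y = λ·(14 - 8) - 12 ≡ 3. → (8, 3)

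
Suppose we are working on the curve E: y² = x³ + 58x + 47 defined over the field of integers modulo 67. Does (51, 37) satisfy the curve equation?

y² = 37² ≡ 29; x³ + 58x + 47 = 135656 ≡ 48 (mod 67). 29 ≠ 48.

no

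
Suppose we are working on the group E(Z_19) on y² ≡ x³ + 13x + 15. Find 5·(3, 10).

Write Q = (3, 10).
Repeated addition: build up to 5Q.
2Q: tangent at (3, 10): λ = (3·3² + 13)/(2·10) ≡ 2/1. 1⁻¹ ≡ 1 (mod 19), so λ ≡ 2·1 ≡ 2.
  x = λ² - 3 - 3 = 4 - 6 ≡ 17; y = λ·(3 - 17) - 10 ≡ 0. → (17, 0)
3Q: (17, 0) + (3, 10). λ = (10 - 0)/(3 - 17) ≡ 10/5 mod 19. 5⁻¹ ≡ 4 (mod 19) since 5·4 = 20 ≡ 1, so λ ≡ 2.
  x = λ² - 17 - 3 = 4 - 20 ≡ 3; y = λ·(17 - 3) - 0 ≡ 9. → (3, 9)
4Q: (3, 9) + (3, 10): same x and y₁ ≡ -y₂, so the sum is the point at infinity.
5Q: the point at infinity + (3, 10) = (3, 10) (identity).

(3, 10)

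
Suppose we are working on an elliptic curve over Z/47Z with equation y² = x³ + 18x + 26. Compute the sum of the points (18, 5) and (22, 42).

(18, 5) + (22, 42). λ = (42 - 5)/(22 - 18) ≡ 37/4 mod 47. 4⁻¹ ≡ 12 (mod 47) since 4·12 = 48 ≡ 1, so λ ≡ 21.
  x = λ² - 18 - 22 = 441 - 40 ≡ 25; y = λ·(18 - 25) - 5 ≡ 36. → (25, 36)

(25, 36)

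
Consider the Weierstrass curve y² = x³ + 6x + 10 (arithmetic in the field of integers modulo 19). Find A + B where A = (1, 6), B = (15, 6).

(3, 13)

(1, 6) + (15, 6). λ = (6 - 6)/(15 - 1) ≡ 0/14 mod 19. 14⁻¹ ≡ 15 (mod 19) since 14·15 = 210 ≡ 1, so λ ≡ 0.
  x = λ² - 1 - 15 = 0 - 16 ≡ 3; y = λ·(1 - 3) - 6 ≡ 13. → (3, 13)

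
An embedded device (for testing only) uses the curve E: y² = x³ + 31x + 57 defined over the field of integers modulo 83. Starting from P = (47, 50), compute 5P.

(6, 25)

Double-and-add on 5 = (101)₂. Start with P = (47, 50) for the leading 1-bit.
double: tangent at (47, 50): λ = (3·47² + 31)/(2·50) ≡ 18/17. 17⁻¹ ≡ 44 (mod 83) since 17·44 = 748 ≡ 1, so λ ≡ 18·44 ≡ 45.
  x = λ² - 47 - 47 = 2025 - 94 ≡ 22; y = λ·(47 - 22) - 50 ≡ 79. → (22, 79)
double: tangent at (22, 79): λ = (3·22² + 31)/(2·79) ≡ 72/75. 75⁻¹ ≡ 31 (mod 83), so λ ≡ 72·31 ≡ 74.
  x = λ² - 22 - 22 = 5476 - 44 ≡ 37; y = λ·(22 - 37) - 79 ≡ 56. → (37, 56)
add P: (37, 56) + (47, 50). λ = (50 - 56)/(47 - 37) ≡ 77/10 mod 83. 10⁻¹ ≡ 25 (mod 83), so λ ≡ 16.
  x = λ² - 37 - 47 = 256 - 84 ≡ 6; y = λ·(37 - 6) - 56 ≡ 25. → (6, 25)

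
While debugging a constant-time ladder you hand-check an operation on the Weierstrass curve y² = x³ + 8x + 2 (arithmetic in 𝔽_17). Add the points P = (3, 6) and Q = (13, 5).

(3, 6) + (13, 5). λ = (5 - 6)/(13 - 3) ≡ 16/10 mod 17. 10⁻¹ ≡ 12 (mod 17) since 10·12 = 120 ≡ 1, so λ ≡ 5.
  x = λ² - 3 - 13 = 25 - 16 ≡ 9; y = λ·(3 - 9) - 6 ≡ 15. → (9, 15)

(9, 15)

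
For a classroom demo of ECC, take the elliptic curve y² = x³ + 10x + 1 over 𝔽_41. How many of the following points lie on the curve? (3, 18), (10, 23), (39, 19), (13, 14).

1

(3, 18): 18² ≡ 37, rhs ≡ 17 → off.
(10, 23): 23² ≡ 37, rhs ≡ 35 → off.
(39, 19): 19² ≡ 33, rhs ≡ 14 → off.
(13, 14): 14² ≡ 32, rhs ≡ 32 → on.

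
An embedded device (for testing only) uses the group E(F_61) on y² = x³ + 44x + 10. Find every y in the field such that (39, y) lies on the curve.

17, 44

x³ + 44x + 10 = 61045 ≡ 45 (mod 61).
Square roots of 45 mod 61: 17 and 44 (since 17² = 289 ≡ 45).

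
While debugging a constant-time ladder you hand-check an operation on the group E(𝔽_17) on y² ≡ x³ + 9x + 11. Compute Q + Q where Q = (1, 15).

(7, 3)

tangent at (1, 15): λ = (3·1² + 9)/(2·15) ≡ 12/13. 13⁻¹ ≡ 4 (mod 17), so λ ≡ 12·4 ≡ 14.
  x = λ² - 1 - 1 = 196 - 2 ≡ 7; y = λ·(1 - 7) - 15 ≡ 3. → (7, 3)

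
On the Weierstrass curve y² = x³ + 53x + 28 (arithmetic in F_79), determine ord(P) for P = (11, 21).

2P: tangent at (11, 21): λ = (3·11² + 53)/(2·21) ≡ 21/42. 42⁻¹ ≡ 32 (mod 79), so λ ≡ 21·32 ≡ 40.
  x = λ² - 11 - 11 = 1600 - 22 ≡ 77; y = λ·(11 - 77) - 21 ≡ 25. → (77, 25)
3P: (77, 25) + (11, 21). λ = (21 - 25)/(11 - 77) ≡ 75/13 mod 79. 13⁻¹ ≡ 73 (mod 79), so λ ≡ 24.
  x = λ² - 77 - 11 = 576 - 88 ≡ 14; y = λ·(77 - 14) - 25 ≡ 65. → (14, 65)
4P: (14, 65) + (11, 21). λ = (21 - 65)/(11 - 14) ≡ 35/76 mod 79. 76⁻¹ ≡ 26 (mod 79), so λ ≡ 41.
  x = λ² - 14 - 11 = 1681 - 25 ≡ 76; y = λ·(14 - 76) - 65 ≡ 0. → (76, 0)
5P: (76, 0) + (11, 21). λ = (21 - 0)/(11 - 76) ≡ 21/14 mod 79. 14⁻¹ ≡ 17 (mod 79), so λ ≡ 41.
  x = λ² - 76 - 11 = 1681 - 87 ≡ 14; y = λ·(76 - 14) - 0 ≡ 14. → (14, 14)
6P: (14, 14) + (11, 21). λ = (21 - 14)/(11 - 14) ≡ 7/76 mod 79. 76⁻¹ ≡ 26 (mod 79), so λ ≡ 24.
  x = λ² - 14 - 11 = 576 - 25 ≡ 77; y = λ·(14 - 77) - 14 ≡ 54. → (77, 54)
7P: (77, 54) + (11, 21). λ = (21 - 54)/(11 - 77) ≡ 46/13 mod 79. 13⁻¹ ≡ 73 (mod 79) since 13·73 = 949 ≡ 1, so λ ≡ 40.
  x = λ² - 77 - 11 = 1600 - 88 ≡ 11; y = λ·(77 - 11) - 54 ≡ 58. → (11, 58)
8P: (11, 58) + (11, 21): same x and y₁ ≡ -y₂, so the sum is O.
8P = O, so the order is 8.

8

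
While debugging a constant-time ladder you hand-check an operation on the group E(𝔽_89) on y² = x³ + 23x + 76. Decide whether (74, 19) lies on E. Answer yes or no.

yes

y² = 19² ≡ 5; x³ + 23x + 76 = 407002 ≡ 5 (mod 89). 5 = 5.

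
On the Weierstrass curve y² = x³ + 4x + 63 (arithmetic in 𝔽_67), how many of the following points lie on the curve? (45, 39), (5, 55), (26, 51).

(45, 39): 39² ≡ 47, rhs ≡ 47 → on.
(5, 55): 55² ≡ 10, rhs ≡ 7 → off.
(26, 51): 51² ≡ 55, rhs ≡ 55 → on.

2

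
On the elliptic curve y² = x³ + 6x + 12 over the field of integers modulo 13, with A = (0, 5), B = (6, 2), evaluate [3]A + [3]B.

(4, 3)

First 3A:
Repeated addition: build up to 3A.
2A: tangent at (0, 5): λ = (3·0² + 6)/(2·5) ≡ 6/10. 10⁻¹ ≡ 4 (mod 13), so λ ≡ 6·4 ≡ 11.
  x = λ² - 0 - 0 = 121 - 0 ≡ 4; y = λ·(0 - 4) - 5 ≡ 3. → (4, 3)
3A: (4, 3) + (0, 5). λ = (5 - 3)/(0 - 4) ≡ 2/9 mod 13. 9⁻¹ ≡ 3 (mod 13) since 9·3 = 27 ≡ 1, so λ ≡ 6.
  x = λ² - 4 - 0 = 36 - 4 ≡ 6; y = λ·(4 - 6) - 3 ≡ 11. → (6, 11)
3A = (6, 11).
Next 3B:
Repeated addition: build up to 3B.
2B: tangent at (6, 2): λ = (3·6² + 6)/(2·2) ≡ 10/4. 4⁻¹ ≡ 10 (mod 13), so λ ≡ 10·10 ≡ 9.
  x = λ² - 6 - 6 = 81 - 12 ≡ 4; y = λ·(6 - 4) - 2 ≡ 3. → (4, 3)
3B: (4, 3) + (6, 2). λ = (2 - 3)/(6 - 4) ≡ 12/2 mod 13. 2⁻¹ ≡ 7 (mod 13) since 2·7 = 14 ≡ 1, so λ ≡ 6.
  x = λ² - 4 - 6 = 36 - 10 ≡ 0; y = λ·(4 - 0) - 3 ≡ 8. → (0, 8)
3B = (0, 8).
Finally 3A + 3B:
(6, 11) + (0, 8). λ = (8 - 11)/(0 - 6) ≡ 10/7 mod 13. 7⁻¹ ≡ 2 (mod 13), so λ ≡ 7.
  x = λ² - 6 - 0 = 49 - 6 ≡ 4; y = λ·(6 - 4) - 11 ≡ 3. → (4, 3)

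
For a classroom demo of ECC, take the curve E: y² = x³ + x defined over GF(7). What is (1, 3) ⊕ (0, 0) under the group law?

(1, 3) + (0, 0). λ = (0 - 3)/(0 - 1) ≡ 4/6 mod 7. 6⁻¹ ≡ 6 (mod 7), so λ ≡ 3.
  x = λ² - 1 - 0 = 9 - 1 ≡ 1; y = λ·(1 - 1) - 3 ≡ 4. → (1, 4)

(1, 4)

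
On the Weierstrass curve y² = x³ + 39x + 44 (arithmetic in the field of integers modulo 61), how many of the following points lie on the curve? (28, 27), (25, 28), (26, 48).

(28, 27): 27² ≡ 58, rhs ≡ 30 → off.
(25, 28): 28² ≡ 52, rhs ≡ 52 → on.
(26, 48): 48² ≡ 47, rhs ≡ 29 → off.

1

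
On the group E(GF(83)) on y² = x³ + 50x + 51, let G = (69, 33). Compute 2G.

(20, 81)

tangent at (69, 33): λ = (3·69² + 50)/(2·33) ≡ 57/66. 66⁻¹ ≡ 39 (mod 83) since 66·39 = 2574 ≡ 1, so λ ≡ 57·39 ≡ 65.
  x = λ² - 69 - 69 = 4225 - 138 ≡ 20; y = λ·(69 - 20) - 33 ≡ 81. → (20, 81)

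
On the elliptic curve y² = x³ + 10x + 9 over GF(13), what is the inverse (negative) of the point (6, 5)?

(6, 8)

-(6, 5) = (6, -5 mod 13) = (6, 8).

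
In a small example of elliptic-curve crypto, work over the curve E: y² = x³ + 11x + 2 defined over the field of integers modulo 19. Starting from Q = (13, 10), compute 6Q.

O

Repeated addition: build up to 6Q.
2Q: tangent at (13, 10): λ = (3·13² + 11)/(2·10) ≡ 5/1. 1⁻¹ ≡ 1 (mod 19), so λ ≡ 5·1 ≡ 5.
  x = λ² - 13 - 13 = 25 - 26 ≡ 18; y = λ·(13 - 18) - 10 ≡ 3. → (18, 3)
3Q: (18, 3) + (13, 10). λ = (10 - 3)/(13 - 18) ≡ 7/14 mod 19. 14⁻¹ ≡ 15 (mod 19), so λ ≡ 10.
  x = λ² - 18 - 13 = 100 - 31 ≡ 12; y = λ·(18 - 12) - 3 ≡ 0. → (12, 0)
4Q: (12, 0) + (13, 10). λ = (10 - 0)/(13 - 12) ≡ 10/1 mod 19. 1⁻¹ ≡ 1 (mod 19), so λ ≡ 10.
  x = λ² - 12 - 13 = 100 - 25 ≡ 18; y = λ·(12 - 18) - 0 ≡ 16. → (18, 16)
5Q: (18, 16) + (13, 10). λ = (10 - 16)/(13 - 18) ≡ 13/14 mod 19. 14⁻¹ ≡ 15 (mod 19) since 14·15 = 210 ≡ 1, so λ ≡ 5.
  x = λ² - 18 - 13 = 25 - 31 ≡ 13; y = λ·(18 - 13) - 16 ≡ 9. → (13, 9)
6Q: (13, 9) + (13, 10): same x and y₁ ≡ -y₂, so the sum is O.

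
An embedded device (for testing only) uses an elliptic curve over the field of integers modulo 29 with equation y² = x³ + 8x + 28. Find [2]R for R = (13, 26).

tangent at (13, 26): λ = (3·13² + 8)/(2·26) ≡ 22/23. 23⁻¹ ≡ 24 (mod 29), so λ ≡ 22·24 ≡ 6.
  x = λ² - 13 - 13 = 36 - 26 ≡ 10; y = λ·(13 - 10) - 26 ≡ 21. → (10, 21)

(10, 21)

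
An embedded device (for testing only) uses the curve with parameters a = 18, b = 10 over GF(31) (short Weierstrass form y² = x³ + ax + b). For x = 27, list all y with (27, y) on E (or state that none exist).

x³ + 18x + 10 = 20179 ≡ 29 (mod 31).
29 is a non-residue mod 31; no y exists.

none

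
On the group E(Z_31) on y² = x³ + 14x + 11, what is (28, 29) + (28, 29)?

(20, 13)

tangent at (28, 29): λ = (3·28² + 14)/(2·29) ≡ 10/27. 27⁻¹ ≡ 23 (mod 31), so λ ≡ 10·23 ≡ 13.
  x = λ² - 28 - 28 = 169 - 56 ≡ 20; y = λ·(28 - 20) - 29 ≡ 13. → (20, 13)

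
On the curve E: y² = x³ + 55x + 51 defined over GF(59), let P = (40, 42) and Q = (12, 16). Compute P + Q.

(19, 7)

(40, 42) + (12, 16). λ = (16 - 42)/(12 - 40) ≡ 33/31 mod 59. 31⁻¹ ≡ 40 (mod 59) since 31·40 = 1240 ≡ 1, so λ ≡ 22.
  x = λ² - 40 - 12 = 484 - 52 ≡ 19; y = λ·(40 - 19) - 42 ≡ 7. → (19, 7)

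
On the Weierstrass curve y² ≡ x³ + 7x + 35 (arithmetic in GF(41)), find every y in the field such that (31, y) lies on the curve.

x³ + 7x + 35 = 30043 ≡ 31 (mod 41).
Square roots of 31 mod 41: 20 and 21 (since 20² = 400 ≡ 31).

20, 21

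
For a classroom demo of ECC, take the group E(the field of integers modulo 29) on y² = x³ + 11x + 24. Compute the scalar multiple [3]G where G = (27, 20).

(21, 2)

Repeated addition: build up to 3G.
2G: tangent at (27, 20): λ = (3·27² + 11)/(2·20) ≡ 23/11. 11⁻¹ ≡ 8 (mod 29), so λ ≡ 23·8 ≡ 10.
  x = λ² - 27 - 27 = 100 - 54 ≡ 17; y = λ·(27 - 17) - 20 ≡ 22. → (17, 22)
3G: (17, 22) + (27, 20). λ = (20 - 22)/(27 - 17) ≡ 27/10 mod 29. 10⁻¹ ≡ 3 (mod 29), so λ ≡ 23.
  x = λ² - 17 - 27 = 529 - 44 ≡ 21; y = λ·(17 - 21) - 22 ≡ 2. → (21, 2)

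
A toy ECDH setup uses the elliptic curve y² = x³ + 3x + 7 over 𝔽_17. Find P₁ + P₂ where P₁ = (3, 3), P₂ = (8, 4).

(4, 7)

(3, 3) + (8, 4). λ = (4 - 3)/(8 - 3) ≡ 1/5 mod 17. 5⁻¹ ≡ 7 (mod 17), so λ ≡ 7.
  x = λ² - 3 - 8 = 49 - 11 ≡ 4; y = λ·(3 - 4) - 3 ≡ 7. → (4, 7)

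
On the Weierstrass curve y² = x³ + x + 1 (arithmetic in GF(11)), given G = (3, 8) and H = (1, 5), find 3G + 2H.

(6, 6)

First 3G:
Repeated addition: build up to 3G.
2G: tangent at (3, 8): λ = (3·3² + 1)/(2·8) ≡ 6/5. 5⁻¹ ≡ 9 (mod 11), so λ ≡ 6·9 ≡ 10.
  x = λ² - 3 - 3 = 100 - 6 ≡ 6; y = λ·(3 - 6) - 8 ≡ 6. → (6, 6)
3G: (6, 6) + (3, 8). λ = (8 - 6)/(3 - 6) ≡ 2/8 mod 11. 8⁻¹ ≡ 7 (mod 11) since 8·7 = 56 ≡ 1, so λ ≡ 3.
  x = λ² - 6 - 3 = 9 - 9 ≡ 0; y = λ·(6 - 0) - 6 ≡ 1. → (0, 1)
3G = (0, 1).
Next 2H:
Repeated addition: build up to 2H.
2H: tangent at (1, 5): λ = (3·1² + 1)/(2·5) ≡ 4/10. 10⁻¹ ≡ 10 (mod 11), so λ ≡ 4·10 ≡ 7.
  x = λ² - 1 - 1 = 49 - 2 ≡ 3; y = λ·(1 - 3) - 5 ≡ 3. → (3, 3)
2H = (3, 3).
Finally 3G + 2H:
(0, 1) + (3, 3). λ = (3 - 1)/(3 - 0) ≡ 2/3 mod 11. 3⁻¹ ≡ 4 (mod 11), so λ ≡ 8.
  x = λ² - 0 - 3 = 64 - 3 ≡ 6; y = λ·(0 - 6) - 1 ≡ 6. → (6, 6)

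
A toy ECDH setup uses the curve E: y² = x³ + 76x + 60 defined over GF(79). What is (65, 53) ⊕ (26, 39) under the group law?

(65, 53) + (26, 39). λ = (39 - 53)/(26 - 65) ≡ 65/40 mod 79. 40⁻¹ ≡ 2 (mod 79), so λ ≡ 51.
  x = λ² - 65 - 26 = 2601 - 91 ≡ 61; y = λ·(65 - 61) - 53 ≡ 72. → (61, 72)

(61, 72)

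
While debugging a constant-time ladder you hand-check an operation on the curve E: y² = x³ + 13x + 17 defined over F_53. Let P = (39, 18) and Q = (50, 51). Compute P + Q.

(39, 18) + (50, 51). λ = (51 - 18)/(50 - 39) ≡ 33/11 mod 53. 11⁻¹ ≡ 29 (mod 53) since 11·29 = 319 ≡ 1, so λ ≡ 3.
  x = λ² - 39 - 50 = 9 - 89 ≡ 26; y = λ·(39 - 26) - 18 ≡ 21. → (26, 21)

(26, 21)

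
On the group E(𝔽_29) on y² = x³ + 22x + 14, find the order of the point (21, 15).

2P: tangent at (21, 15): λ = (3·21² + 22)/(2·15) ≡ 11/1. 1⁻¹ ≡ 1 (mod 29), so λ ≡ 11·1 ≡ 11.
  x = λ² - 21 - 21 = 121 - 42 ≡ 21; y = λ·(21 - 21) - 15 ≡ 14. → (21, 14)
3P: (21, 14) + (21, 15): same x and y₁ ≡ -y₂, so the sum is 𝒪.
3P = 𝒪, so the order is 3.

3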